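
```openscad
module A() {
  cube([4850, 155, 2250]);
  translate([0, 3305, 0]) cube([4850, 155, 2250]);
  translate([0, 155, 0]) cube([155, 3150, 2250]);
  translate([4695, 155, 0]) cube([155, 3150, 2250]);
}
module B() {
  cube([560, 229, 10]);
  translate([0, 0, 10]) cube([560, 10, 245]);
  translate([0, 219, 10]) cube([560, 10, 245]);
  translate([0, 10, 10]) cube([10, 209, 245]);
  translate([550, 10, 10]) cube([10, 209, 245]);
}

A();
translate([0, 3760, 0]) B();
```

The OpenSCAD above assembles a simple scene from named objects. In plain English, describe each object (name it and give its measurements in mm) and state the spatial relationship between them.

A is the wall frame of a small rectangular building: four walls, each 2250 mm tall and 155 mm thick, enclosing a footprint 4850 mm (x) by 3460 mm (y) outside-to-outside, with no floor or roof. The front and back walls (the −y and +y sides) span the full width; the two side walls fit between them.

B is an open-topped rectangular box: outside dimensions 560×229×255 mm, with a uniform wall and base thickness of 10 mm. The base is a full 560×229 slab on the floor; four walls sit on top of the base. The front and back walls (the −y and +y sides) span the full width; the two side walls fit between them.

The open box is on the floor beside the house frame on its +y side.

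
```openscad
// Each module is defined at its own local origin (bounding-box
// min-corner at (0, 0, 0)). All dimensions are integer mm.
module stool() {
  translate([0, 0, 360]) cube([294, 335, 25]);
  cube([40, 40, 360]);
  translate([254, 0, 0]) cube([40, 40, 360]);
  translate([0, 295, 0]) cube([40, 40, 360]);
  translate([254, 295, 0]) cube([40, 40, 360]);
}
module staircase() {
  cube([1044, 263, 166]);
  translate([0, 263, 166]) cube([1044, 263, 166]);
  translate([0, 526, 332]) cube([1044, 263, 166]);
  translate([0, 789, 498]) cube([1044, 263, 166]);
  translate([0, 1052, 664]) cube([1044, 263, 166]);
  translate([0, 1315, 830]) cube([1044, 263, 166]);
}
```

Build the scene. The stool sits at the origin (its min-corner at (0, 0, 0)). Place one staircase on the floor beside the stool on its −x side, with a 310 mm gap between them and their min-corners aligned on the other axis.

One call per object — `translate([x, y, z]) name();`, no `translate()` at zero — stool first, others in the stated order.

stool();
translate([-1354, 0, 0]) staircase();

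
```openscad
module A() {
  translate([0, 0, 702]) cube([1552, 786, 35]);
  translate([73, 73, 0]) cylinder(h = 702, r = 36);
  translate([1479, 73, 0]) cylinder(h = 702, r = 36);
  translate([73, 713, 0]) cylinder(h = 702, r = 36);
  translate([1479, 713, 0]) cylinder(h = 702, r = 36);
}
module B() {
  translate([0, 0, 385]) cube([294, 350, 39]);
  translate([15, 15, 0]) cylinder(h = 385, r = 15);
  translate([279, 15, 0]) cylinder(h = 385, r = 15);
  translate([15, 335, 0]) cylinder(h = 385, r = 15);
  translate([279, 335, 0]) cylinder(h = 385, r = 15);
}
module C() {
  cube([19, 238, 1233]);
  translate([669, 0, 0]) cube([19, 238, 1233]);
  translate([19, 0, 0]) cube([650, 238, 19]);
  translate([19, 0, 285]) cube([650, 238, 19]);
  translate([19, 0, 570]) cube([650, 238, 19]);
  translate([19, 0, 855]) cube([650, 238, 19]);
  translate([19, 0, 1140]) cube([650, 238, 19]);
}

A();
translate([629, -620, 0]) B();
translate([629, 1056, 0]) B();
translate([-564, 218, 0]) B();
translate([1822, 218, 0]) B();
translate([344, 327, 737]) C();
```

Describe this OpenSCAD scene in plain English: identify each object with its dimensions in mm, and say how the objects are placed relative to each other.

A is a rectangular dining table. The top is 1552×786×35 mm with its upper surface at z = 737 mm. It stands on four round legs of 72 mm diameter, each leg's bounding box inset 37 mm from the nearest pair of top edges, running from the floor to the underside of the top.

B is a simple wooden stool: a rectangular seat 294 mm (x) by 350 mm (y), 39 mm thick, top face at z = 424 mm, on four round legs, each 30 mm in diameter. The legs rest on z = 0, each leg's axis is inset half a diameter from the nearest pair of seat edges (so the leg's bounding box is flush with the corner).

C is an open bookshelf. Two side panels, each 19 mm thick, 238 mm deep and 1233 mm tall, stand 688 mm apart (outside-to-outside). Between them sit 5 shelves, each 19 mm thick and 238 mm deep, spanning the full gap between the sides. The bottom shelf rests on the floor (its underside at z = 0) and the clear gap between one shelf's top and the next shelf's underside is 266 mm.

Four stools sit around the table at the −y, +y, −x, +x sides. The bookshelf is on top of the table.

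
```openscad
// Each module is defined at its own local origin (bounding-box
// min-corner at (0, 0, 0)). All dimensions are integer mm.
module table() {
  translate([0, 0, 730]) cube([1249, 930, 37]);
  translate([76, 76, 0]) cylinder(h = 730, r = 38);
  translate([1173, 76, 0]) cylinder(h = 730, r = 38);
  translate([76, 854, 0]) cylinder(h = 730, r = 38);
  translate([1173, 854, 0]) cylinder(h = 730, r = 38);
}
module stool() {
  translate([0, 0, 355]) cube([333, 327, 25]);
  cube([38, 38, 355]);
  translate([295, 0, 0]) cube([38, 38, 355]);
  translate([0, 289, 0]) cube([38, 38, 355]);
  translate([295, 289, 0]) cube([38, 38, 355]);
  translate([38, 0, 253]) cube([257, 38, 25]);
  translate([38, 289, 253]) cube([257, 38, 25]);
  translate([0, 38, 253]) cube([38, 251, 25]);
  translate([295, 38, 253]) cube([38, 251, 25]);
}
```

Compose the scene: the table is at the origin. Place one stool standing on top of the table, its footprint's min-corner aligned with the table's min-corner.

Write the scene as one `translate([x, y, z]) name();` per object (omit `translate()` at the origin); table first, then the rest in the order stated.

table();
translate([0, 0, 767]) stool();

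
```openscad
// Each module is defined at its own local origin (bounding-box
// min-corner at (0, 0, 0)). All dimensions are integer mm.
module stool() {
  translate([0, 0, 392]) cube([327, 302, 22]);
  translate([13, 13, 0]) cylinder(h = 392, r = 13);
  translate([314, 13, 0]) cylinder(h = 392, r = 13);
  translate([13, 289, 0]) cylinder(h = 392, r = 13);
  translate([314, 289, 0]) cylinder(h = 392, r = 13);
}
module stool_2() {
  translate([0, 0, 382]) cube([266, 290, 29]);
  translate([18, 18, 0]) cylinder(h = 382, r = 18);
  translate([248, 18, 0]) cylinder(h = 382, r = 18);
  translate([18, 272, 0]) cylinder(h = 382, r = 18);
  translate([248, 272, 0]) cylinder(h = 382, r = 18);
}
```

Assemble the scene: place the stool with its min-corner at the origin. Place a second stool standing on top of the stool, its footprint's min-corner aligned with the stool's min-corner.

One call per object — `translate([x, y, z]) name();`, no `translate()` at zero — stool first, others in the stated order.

stool();
translate([0, 0, 414]) stool_2();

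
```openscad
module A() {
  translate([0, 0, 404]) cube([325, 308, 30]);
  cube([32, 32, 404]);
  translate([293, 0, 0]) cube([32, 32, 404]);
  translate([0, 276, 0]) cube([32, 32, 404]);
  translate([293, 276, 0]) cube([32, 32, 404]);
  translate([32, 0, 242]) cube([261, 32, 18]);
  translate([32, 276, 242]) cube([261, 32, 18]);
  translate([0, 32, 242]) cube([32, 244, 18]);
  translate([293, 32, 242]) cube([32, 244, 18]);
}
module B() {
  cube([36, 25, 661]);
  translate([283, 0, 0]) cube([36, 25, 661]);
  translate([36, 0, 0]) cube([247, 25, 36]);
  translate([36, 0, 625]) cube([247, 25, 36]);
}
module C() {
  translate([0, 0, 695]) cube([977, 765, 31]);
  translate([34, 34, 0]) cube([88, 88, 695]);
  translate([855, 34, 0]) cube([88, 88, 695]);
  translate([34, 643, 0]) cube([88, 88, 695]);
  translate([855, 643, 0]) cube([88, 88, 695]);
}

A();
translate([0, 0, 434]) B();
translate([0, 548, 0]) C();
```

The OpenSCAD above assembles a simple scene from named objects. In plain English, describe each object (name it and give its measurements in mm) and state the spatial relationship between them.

A is a simple wooden stool: a rectangular seat 325 mm (x) by 308 mm (y), 30 mm thick, top face at z = 434 mm, on four square legs, each 32×32 mm in cross-section. The legs rest on z = 0, each flush with a corner of the seat. Four stretchers, 32 mm wide and 18 mm tall, connect adjacent legs with their undersides at z = 242 mm, each running between the inner faces of the legs it joins and aligned with the legs' outer faces on the other axis.

B is a rectangular picture frame lying in the x–z plane (depth along y). The opening is 247 mm wide (x) by 589 mm tall (z), surrounded by a border 36 mm wide on all four sides. The frame is 25 mm deep and is made of two full-height vertical stiles with two horizontal rails fitted between them.

C is a rectangular dining table. The top is 977×765×31 mm with its upper surface at z = 726 mm. It stands on four 88×88 mm square legs, each inset 34 mm from the nearest pair of top edges, running from the floor to the underside of the top.

The picture frame is on top of the stool. The table is on the floor beside the stool on its +y side.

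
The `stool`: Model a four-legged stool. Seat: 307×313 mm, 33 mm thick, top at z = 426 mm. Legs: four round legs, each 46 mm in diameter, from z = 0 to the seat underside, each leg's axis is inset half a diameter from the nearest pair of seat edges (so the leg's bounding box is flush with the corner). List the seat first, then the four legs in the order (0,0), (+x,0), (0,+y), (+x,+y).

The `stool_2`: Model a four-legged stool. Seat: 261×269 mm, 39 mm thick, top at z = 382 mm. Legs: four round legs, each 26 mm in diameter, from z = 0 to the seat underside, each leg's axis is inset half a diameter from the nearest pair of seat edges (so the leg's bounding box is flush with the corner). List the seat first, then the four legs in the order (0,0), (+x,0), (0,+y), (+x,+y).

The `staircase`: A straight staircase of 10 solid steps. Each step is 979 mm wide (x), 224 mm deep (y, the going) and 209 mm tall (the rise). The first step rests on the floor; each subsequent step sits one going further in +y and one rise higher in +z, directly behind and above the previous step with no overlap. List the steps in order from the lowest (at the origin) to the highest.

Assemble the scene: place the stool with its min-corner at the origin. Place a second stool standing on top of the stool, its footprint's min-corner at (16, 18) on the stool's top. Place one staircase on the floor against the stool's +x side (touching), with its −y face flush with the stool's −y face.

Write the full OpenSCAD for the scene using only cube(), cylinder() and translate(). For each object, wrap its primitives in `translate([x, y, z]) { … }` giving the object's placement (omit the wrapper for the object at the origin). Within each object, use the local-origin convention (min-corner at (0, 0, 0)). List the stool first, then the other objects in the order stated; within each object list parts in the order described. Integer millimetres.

translate([0, 0, 393]) cube([307, 313, 33]);
translate([23, 23, 0]) cylinder(h = 393, r = 23);
translate([284, 23, 0]) cylinder(h = 393, r = 23);
translate([23, 290, 0]) cylinder(h = 393, r = 23);
translate([284, 290, 0]) cylinder(h = 393, r = 23);
translate([16, 18, 426]) {
  translate([0, 0, 343]) cube([261, 269, 39]);
  translate([13, 13, 0]) cylinder(h = 343, r = 13);
  translate([248, 13, 0]) cylinder(h = 343, r = 13);
  translate([13, 256, 0]) cylinder(h = 343, r = 13);
  translate([248, 256, 0]) cylinder(h = 343, r = 13);
}
translate([307, 0, 0]) {
  cube([979, 224, 209]);
  translate([0, 224, 209]) cube([979, 224, 209]);
  translate([0, 448, 418]) cube([979, 224, 209]);
  translate([0, 672, 627]) cube([979, 224, 209]);
  translate([0, 896, 836]) cube([979, 224, 209]);
  translate([0, 1120, 1045]) cube([979, 224, 209]);
  translate([0, 1344, 1254]) cube([979, 224, 209]);
  translate([0, 1568, 1463]) cube([979, 224, 209]);
  translate([0, 1792, 1672]) cube([979, 224, 209]);
  translate([0, 2016, 1881]) cube([979, 224, 209]);
}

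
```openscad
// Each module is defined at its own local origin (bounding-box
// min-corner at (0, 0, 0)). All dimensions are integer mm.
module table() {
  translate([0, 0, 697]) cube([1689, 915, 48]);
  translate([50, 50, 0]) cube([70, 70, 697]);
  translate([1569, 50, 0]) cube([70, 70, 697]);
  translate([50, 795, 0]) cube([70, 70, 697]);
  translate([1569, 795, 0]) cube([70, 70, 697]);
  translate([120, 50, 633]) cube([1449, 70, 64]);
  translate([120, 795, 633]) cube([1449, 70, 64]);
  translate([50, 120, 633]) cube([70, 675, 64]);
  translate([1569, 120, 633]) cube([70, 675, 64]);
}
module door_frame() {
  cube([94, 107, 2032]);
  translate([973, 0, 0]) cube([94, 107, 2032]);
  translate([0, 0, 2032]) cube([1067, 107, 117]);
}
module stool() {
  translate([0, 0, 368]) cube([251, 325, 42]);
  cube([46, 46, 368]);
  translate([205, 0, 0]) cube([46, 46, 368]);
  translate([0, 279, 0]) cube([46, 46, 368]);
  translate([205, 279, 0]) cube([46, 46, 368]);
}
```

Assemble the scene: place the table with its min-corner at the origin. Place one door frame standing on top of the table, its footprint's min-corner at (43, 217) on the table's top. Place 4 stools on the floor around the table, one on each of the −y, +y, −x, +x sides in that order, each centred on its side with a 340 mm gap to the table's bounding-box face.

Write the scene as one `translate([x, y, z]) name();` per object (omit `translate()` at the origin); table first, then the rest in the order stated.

table();
translate([43, 217, 745]) door_frame();
translate([719, -665, 0]) stool();
translate([719, 1255, 0]) stool();
translate([-591, 295, 0]) stool();
translate([2029, 295, 0]) stool();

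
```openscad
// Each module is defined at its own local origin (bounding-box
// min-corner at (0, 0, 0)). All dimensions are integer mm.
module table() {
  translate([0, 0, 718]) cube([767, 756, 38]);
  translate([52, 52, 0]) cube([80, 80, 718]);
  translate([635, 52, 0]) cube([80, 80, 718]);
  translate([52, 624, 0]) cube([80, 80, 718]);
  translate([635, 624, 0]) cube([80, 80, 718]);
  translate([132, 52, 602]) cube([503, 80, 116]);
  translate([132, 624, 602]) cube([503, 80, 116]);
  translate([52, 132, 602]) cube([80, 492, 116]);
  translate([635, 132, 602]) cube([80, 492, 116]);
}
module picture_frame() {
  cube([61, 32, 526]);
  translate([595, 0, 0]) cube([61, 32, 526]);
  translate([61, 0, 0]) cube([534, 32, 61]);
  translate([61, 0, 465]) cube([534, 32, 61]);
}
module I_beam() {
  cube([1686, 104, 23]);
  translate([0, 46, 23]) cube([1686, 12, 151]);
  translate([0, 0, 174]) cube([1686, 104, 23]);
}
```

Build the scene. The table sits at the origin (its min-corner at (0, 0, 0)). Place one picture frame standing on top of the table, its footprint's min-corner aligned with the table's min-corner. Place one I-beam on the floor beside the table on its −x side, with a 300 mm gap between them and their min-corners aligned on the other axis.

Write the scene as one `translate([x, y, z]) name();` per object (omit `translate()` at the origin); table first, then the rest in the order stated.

table();
translate([0, 0, 756]) picture_frame();
translate([-1986, 0, 0]) I_beam();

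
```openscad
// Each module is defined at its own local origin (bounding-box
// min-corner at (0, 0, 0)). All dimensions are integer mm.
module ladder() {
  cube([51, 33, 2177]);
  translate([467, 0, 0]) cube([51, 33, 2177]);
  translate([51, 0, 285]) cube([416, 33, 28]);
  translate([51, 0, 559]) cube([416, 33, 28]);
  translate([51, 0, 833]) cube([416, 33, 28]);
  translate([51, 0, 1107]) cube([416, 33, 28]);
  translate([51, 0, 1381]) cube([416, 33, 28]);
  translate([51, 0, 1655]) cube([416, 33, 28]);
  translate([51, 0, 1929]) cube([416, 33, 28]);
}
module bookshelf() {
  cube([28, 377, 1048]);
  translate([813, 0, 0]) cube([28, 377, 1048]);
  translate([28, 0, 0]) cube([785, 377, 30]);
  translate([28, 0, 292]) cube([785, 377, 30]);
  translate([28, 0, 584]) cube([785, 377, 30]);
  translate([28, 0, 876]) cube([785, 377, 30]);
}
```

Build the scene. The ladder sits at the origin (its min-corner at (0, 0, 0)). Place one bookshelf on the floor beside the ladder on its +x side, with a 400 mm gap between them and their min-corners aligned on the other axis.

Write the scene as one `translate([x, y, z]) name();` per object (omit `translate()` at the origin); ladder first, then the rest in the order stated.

ladder();
translate([918, 0, 0]) bookshelf();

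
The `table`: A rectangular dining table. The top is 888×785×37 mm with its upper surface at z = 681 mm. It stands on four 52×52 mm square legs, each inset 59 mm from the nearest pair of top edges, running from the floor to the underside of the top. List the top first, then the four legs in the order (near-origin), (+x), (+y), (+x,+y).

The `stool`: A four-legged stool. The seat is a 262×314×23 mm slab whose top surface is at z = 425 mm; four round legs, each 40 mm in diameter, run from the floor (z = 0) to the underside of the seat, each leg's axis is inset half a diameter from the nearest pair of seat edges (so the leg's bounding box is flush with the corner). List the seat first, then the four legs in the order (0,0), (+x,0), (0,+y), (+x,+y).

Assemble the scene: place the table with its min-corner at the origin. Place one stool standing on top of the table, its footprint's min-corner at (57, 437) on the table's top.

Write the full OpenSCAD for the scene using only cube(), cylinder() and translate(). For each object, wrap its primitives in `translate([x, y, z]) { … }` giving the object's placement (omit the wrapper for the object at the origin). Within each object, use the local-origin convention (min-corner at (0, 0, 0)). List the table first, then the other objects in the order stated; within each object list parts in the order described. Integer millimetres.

translate([0, 0, 644]) cube([888, 785, 37]);
translate([59, 59, 0]) cube([52, 52, 644]);
translate([777, 59, 0]) cube([52, 52, 644]);
translate([59, 674, 0]) cube([52, 52, 644]);
translate([777, 674, 0]) cube([52, 52, 644]);
translate([57, 437, 681]) {
  translate([0, 0, 402]) cube([262, 314, 23]);
  translate([20, 20, 0]) cylinder(h = 402, r = 20);
  translate([242, 20, 0]) cylinder(h = 402, r = 20);
  translate([20, 294, 0]) cylinder(h = 402, r = 20);
  translate([242, 294, 0]) cylinder(h = 402, r = 20);
}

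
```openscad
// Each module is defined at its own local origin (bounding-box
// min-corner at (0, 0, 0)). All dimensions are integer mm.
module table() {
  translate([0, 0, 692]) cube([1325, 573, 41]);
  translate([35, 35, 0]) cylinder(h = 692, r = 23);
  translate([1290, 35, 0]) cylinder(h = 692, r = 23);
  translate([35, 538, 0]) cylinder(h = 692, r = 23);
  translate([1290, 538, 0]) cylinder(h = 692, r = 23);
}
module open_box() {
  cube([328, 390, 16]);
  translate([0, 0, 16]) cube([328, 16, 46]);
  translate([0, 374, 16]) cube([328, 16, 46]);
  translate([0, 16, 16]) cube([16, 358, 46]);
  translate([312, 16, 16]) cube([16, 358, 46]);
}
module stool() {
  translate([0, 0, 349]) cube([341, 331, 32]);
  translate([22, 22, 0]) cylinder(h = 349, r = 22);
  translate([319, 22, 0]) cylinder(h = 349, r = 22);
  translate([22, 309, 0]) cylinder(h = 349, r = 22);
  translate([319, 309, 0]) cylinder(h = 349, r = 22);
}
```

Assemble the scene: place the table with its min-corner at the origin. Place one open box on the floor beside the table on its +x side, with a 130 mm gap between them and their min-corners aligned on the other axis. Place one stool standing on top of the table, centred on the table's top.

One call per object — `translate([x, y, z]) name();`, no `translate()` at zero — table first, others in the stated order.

table();
translate([1455, 0, 0]) open_box();
translate([492, 121, 733]) stool();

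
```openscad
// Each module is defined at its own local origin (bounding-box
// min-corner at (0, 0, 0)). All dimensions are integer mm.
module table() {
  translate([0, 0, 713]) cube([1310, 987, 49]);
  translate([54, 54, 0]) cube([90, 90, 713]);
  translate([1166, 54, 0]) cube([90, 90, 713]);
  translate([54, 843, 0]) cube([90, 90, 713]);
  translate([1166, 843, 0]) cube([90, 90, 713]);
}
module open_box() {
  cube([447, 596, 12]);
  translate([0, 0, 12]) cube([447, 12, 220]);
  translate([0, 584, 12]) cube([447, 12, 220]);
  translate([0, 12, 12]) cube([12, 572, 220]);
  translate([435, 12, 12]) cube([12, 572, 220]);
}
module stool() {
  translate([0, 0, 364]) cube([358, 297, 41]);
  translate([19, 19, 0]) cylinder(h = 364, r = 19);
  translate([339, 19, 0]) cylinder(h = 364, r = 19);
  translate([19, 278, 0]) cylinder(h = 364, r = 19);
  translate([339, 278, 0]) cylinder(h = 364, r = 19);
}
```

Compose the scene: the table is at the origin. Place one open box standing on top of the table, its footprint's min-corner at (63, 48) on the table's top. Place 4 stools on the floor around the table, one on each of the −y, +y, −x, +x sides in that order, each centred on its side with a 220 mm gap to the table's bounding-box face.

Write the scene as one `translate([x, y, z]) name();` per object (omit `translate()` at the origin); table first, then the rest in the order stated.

table();
translate([63, 48, 762]) open_box();
translate([476, -517, 0]) stool();
translate([476, 1207, 0]) stool();
translate([-578, 345, 0]) stool();
translate([1530, 345, 0]) stool();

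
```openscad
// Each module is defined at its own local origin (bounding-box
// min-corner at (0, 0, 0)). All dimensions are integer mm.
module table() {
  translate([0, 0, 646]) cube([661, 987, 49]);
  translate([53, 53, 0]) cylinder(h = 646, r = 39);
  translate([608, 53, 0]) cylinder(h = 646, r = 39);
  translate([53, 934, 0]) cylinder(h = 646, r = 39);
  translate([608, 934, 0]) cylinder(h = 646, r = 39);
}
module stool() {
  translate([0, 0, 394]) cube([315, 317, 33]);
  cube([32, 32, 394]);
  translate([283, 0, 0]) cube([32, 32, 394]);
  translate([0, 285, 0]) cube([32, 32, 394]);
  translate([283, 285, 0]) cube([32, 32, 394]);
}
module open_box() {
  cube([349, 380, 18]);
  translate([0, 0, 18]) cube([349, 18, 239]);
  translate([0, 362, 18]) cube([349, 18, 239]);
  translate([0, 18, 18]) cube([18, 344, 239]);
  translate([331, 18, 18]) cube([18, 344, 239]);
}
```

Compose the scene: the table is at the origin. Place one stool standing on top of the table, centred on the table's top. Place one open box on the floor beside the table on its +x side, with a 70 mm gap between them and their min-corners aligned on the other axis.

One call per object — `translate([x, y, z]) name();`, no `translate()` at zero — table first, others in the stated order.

table();
translate([173, 335, 695]) stool();
translate([731, 0, 0]) open_box();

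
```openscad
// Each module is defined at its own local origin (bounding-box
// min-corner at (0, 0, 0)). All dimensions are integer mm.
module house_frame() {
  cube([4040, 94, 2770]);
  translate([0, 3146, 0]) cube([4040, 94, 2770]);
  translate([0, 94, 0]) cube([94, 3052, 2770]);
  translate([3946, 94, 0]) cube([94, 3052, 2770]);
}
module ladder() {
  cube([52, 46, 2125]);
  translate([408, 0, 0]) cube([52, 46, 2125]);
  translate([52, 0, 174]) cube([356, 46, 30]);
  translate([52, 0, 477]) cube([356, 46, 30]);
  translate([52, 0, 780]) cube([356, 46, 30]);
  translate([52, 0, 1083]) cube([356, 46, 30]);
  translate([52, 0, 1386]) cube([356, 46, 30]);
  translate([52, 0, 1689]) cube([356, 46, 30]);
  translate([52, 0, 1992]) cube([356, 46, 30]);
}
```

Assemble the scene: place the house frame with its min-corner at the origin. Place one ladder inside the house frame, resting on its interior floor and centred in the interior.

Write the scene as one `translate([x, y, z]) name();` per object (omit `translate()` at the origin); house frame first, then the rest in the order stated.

house_frame();
translate([1790, 1597, 0]) ladder();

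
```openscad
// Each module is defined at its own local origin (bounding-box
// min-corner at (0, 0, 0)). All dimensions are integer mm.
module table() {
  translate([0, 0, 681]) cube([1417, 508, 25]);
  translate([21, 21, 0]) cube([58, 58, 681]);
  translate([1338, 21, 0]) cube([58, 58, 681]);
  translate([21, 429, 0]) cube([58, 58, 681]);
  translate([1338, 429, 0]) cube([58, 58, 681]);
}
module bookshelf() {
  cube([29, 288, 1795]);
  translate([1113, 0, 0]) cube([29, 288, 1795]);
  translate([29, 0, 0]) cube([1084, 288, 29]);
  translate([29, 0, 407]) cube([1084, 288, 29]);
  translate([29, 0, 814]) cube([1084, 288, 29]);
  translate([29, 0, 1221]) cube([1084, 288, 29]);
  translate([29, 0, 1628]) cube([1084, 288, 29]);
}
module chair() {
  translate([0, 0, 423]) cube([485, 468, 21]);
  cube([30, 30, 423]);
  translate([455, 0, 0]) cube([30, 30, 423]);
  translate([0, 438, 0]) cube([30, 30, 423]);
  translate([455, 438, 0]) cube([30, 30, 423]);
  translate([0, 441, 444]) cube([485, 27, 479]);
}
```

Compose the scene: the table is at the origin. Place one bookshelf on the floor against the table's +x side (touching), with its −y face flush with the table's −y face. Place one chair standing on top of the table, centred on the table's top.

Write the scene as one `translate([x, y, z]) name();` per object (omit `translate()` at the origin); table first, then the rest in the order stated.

table();
translate([1417, 0, 0]) bookshelf();
translate([466, 20, 706]) chair();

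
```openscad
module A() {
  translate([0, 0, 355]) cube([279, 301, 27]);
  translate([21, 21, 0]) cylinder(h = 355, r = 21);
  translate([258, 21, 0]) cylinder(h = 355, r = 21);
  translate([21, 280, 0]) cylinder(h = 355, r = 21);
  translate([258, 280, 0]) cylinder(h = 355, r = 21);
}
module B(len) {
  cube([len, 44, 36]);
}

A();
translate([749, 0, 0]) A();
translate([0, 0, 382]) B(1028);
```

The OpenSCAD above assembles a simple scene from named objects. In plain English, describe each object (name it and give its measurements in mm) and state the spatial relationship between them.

A is a four-legged stool. The seat is a 279×301×27 mm slab whose top surface is at z = 382 mm; four round legs, each 42 mm in diameter, run from the floor (z = 0) to the underside of the seat, each leg's axis is inset half a diameter from the nearest pair of seat edges (so the leg's bounding box is flush with the corner).

B is a rectangular beam 1028 mm long (x), 44 mm deep (y), 36 mm thick (z).

The beam spans the tops of two stools placed 470 mm apart, resting at z = 382 mm.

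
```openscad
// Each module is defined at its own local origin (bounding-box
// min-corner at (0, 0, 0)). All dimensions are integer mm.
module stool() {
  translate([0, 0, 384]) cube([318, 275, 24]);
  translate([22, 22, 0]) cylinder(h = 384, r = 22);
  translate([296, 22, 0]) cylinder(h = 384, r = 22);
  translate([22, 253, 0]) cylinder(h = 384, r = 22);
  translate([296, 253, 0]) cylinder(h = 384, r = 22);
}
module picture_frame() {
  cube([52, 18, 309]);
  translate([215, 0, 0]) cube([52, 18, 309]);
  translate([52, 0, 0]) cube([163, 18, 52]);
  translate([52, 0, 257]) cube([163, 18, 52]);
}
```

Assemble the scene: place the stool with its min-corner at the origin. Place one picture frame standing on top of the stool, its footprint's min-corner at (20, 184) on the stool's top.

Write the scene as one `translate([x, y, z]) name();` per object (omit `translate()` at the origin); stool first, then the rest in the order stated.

stool();
translate([20, 184, 408]) picture_frame();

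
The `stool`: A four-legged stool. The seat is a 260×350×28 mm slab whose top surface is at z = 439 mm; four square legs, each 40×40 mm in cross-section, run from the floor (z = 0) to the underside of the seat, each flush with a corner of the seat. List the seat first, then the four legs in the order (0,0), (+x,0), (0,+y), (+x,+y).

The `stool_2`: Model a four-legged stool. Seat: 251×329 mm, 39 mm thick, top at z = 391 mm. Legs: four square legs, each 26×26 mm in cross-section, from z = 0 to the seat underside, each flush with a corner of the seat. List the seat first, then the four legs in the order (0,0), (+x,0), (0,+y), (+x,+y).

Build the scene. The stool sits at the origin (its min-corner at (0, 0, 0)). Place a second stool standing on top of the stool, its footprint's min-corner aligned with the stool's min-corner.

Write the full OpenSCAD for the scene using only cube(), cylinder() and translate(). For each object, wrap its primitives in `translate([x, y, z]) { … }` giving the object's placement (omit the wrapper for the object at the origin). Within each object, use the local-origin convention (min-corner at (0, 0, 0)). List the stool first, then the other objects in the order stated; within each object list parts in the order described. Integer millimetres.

translate([0, 0, 411]) cube([260, 350, 28]);
cube([40, 40, 411]);
translate([220, 0, 0]) cube([40, 40, 411]);
translate([0, 310, 0]) cube([40, 40, 411]);
translate([220, 310, 0]) cube([40, 40, 411]);
translate([0, 0, 439]) {
  translate([0, 0, 352]) cube([251, 329, 39]);
  cube([26, 26, 352]);
  translate([225, 0, 0]) cube([26, 26, 352]);
  translate([0, 303, 0]) cube([26, 26, 352]);
  translate([225, 303, 0]) cube([26, 26, 352]);
}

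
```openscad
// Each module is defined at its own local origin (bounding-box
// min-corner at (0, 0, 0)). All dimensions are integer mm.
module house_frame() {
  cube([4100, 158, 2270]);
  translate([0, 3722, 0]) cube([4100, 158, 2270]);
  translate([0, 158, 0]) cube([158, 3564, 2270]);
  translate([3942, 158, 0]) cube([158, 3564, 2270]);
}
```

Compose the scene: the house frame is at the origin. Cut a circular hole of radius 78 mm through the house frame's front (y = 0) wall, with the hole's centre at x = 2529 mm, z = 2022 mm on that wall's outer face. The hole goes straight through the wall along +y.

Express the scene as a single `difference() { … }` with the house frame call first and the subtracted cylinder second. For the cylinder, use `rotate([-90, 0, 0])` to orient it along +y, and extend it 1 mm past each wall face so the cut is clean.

difference() {
  house_frame();
  translate([2529, -1, 2022]) rotate([-90, 0, 0]) cylinder(h = 160, r = 78);
}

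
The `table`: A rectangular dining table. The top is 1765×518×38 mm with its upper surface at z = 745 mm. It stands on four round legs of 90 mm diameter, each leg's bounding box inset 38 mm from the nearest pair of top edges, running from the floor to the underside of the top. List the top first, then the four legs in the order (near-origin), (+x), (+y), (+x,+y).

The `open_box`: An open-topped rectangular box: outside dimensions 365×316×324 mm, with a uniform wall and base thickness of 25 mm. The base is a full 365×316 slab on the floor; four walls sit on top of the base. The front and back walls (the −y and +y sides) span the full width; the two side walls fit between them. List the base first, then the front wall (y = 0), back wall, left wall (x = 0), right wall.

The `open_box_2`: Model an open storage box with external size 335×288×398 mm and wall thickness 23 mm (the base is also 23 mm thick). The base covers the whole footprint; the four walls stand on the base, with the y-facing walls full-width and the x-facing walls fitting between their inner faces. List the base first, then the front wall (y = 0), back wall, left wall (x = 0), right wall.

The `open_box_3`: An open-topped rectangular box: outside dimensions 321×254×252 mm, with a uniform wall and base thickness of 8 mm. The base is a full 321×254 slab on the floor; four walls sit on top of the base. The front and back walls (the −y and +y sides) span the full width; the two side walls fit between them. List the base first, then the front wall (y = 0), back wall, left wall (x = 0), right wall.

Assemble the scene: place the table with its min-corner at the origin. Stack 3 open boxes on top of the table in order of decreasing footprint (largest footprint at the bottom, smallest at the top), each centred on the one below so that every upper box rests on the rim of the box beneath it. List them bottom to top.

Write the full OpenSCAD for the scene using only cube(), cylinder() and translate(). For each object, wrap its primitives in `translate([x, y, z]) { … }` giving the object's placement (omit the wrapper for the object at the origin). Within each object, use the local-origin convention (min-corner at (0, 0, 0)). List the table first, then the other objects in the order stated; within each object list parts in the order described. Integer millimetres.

translate([0, 0, 707]) cube([1765, 518, 38]);
translate([83, 83, 0]) cylinder(h = 707, r = 45);
translate([1682, 83, 0]) cylinder(h = 707, r = 45);
translate([83, 435, 0]) cylinder(h = 707, r = 45);
translate([1682, 435, 0]) cylinder(h = 707, r = 45);
translate([700, 101, 745]) {
  cube([365, 316, 25]);
  translate([0, 0, 25]) cube([365, 25, 299]);
  translate([0, 291, 25]) cube([365, 25, 299]);
  translate([0, 25, 25]) cube([25, 266, 299]);
  translate([340, 25, 25]) cube([25, 266, 299]);
}
translate([715, 115, 1069]) {
  cube([335, 288, 23]);
  translate([0, 0, 23]) cube([335, 23, 375]);
  translate([0, 265, 23]) cube([335, 23, 375]);
  translate([0, 23, 23]) cube([23, 242, 375]);
  translate([312, 23, 23]) cube([23, 242, 375]);
}
translate([722, 132, 1467]) {
  cube([321, 254, 8]);
  translate([0, 0, 8]) cube([321, 8, 244]);
  translate([0, 246, 8]) cube([321, 8, 244]);
  translate([0, 8, 8]) cube([8, 238, 244]);
  translate([313, 8, 8]) cube([8, 238, 244]);
}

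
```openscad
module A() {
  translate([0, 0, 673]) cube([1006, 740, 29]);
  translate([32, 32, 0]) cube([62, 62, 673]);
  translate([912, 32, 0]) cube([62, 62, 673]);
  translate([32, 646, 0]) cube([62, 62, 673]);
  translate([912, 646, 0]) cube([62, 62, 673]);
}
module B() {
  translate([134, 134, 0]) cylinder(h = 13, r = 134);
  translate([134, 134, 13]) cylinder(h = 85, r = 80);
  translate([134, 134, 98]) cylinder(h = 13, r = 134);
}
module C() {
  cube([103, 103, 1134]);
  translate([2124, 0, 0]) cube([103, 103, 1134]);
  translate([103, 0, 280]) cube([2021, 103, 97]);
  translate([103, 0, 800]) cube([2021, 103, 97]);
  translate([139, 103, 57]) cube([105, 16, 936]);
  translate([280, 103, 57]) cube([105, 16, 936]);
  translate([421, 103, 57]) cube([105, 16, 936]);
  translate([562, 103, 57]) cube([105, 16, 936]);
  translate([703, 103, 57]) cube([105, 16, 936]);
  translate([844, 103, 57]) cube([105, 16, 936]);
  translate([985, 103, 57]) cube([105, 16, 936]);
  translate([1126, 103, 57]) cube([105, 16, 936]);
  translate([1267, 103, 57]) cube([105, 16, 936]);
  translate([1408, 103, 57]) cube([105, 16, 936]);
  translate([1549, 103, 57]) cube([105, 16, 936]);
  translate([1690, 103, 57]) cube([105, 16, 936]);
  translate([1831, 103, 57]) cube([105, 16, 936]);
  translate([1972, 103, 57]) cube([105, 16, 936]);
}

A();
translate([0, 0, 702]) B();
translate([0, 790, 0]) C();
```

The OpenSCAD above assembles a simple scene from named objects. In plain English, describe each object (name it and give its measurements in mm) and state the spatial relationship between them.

A is a table: top 1006 mm (x) × 740 mm (y), 29 mm thick, upper face at z = 702 mm, on four 62×62 mm square legs, each inset 32 mm from the nearest pair of top edges, running from z = 0 to the bottom of the top.

B is a spool: two coaxial disc flanges of radius 134 mm and thickness 13 mm, joined by a core cylinder of radius 80 mm and height 85 mm. The lower flange rests on z = 0 and the three cylinders share a vertical axis.

C is a fence section. Two 103×103 mm posts, 1134 mm tall, stand on the floor with a clear span of 2021 mm between their inner faces. Two horizontal rails of 103×97 mm section span the gap between the posts with their undersides at z = 280 mm and z = 800 mm, flush with the posts' −y face. 14 pickets, each 105 mm wide, 16 mm thick and 936 mm tall, are fixed to the +y face of the rails with their bottoms at z = 57 mm, evenly spaced across the span with equal gaps (rounded down to the nearest mm) at the −x end and between each pair — any rounding remainder accumulates at the +x end.

The spool is on top of the table. The fence section is on the floor beside the table on its +y side.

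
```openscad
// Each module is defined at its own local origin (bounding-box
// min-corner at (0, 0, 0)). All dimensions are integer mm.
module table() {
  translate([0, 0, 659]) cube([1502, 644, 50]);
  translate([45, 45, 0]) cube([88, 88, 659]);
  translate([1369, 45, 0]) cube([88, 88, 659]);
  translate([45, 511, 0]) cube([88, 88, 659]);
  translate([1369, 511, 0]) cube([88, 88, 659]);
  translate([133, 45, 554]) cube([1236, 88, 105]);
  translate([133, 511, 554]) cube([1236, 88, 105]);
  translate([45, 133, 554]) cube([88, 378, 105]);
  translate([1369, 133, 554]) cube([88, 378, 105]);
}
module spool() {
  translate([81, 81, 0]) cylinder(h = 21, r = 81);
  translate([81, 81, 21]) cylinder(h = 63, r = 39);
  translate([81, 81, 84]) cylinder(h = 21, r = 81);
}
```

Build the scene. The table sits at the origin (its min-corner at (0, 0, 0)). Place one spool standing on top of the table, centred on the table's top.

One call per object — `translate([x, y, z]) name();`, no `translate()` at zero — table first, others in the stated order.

table();
translate([670, 241, 709]) spool();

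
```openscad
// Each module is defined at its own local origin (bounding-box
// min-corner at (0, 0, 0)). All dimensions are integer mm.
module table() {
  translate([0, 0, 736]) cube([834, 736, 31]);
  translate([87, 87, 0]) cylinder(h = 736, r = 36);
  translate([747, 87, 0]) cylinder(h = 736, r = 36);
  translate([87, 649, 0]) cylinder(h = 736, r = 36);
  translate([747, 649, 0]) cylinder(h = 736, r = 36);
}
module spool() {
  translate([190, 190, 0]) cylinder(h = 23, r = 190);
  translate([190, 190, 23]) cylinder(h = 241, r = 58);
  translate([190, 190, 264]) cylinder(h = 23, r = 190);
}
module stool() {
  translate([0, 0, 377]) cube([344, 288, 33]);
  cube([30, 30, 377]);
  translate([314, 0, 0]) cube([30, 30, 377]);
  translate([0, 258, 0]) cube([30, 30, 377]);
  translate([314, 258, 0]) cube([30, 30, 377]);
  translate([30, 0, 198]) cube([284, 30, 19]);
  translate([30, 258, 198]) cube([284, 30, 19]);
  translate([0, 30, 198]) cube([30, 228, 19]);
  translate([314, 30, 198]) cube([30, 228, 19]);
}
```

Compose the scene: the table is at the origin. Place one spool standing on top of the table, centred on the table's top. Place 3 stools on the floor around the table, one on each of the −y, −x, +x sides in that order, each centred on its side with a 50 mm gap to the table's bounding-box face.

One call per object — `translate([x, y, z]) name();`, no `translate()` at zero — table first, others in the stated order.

table();
translate([227, 178, 767]) spool();
translate([245, -338, 0]) stool();
translate([-394, 224, 0]) stool();
translate([884, 224, 0]) stool();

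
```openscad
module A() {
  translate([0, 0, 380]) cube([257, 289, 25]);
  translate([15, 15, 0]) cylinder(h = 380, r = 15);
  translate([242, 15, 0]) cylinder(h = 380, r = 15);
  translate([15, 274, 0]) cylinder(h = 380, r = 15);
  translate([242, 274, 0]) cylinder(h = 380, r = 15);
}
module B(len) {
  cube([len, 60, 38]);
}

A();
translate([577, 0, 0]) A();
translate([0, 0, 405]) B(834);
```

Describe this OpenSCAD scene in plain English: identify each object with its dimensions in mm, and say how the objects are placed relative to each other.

A is a simple wooden stool: a rectangular seat 257 mm (x) by 289 mm (y), 25 mm thick, top face at z = 405 mm, on four round legs, each 30 mm in diameter. The legs rest on z = 0, each leg's axis is inset half a diameter from the nearest pair of seat edges (so the leg's bounding box is flush with the corner).

B is a rectangular beam 834 mm long (x), 60 mm deep (y), 38 mm thick (z).

The beam spans the tops of two stools placed 320 mm apart, resting at z = 405 mm.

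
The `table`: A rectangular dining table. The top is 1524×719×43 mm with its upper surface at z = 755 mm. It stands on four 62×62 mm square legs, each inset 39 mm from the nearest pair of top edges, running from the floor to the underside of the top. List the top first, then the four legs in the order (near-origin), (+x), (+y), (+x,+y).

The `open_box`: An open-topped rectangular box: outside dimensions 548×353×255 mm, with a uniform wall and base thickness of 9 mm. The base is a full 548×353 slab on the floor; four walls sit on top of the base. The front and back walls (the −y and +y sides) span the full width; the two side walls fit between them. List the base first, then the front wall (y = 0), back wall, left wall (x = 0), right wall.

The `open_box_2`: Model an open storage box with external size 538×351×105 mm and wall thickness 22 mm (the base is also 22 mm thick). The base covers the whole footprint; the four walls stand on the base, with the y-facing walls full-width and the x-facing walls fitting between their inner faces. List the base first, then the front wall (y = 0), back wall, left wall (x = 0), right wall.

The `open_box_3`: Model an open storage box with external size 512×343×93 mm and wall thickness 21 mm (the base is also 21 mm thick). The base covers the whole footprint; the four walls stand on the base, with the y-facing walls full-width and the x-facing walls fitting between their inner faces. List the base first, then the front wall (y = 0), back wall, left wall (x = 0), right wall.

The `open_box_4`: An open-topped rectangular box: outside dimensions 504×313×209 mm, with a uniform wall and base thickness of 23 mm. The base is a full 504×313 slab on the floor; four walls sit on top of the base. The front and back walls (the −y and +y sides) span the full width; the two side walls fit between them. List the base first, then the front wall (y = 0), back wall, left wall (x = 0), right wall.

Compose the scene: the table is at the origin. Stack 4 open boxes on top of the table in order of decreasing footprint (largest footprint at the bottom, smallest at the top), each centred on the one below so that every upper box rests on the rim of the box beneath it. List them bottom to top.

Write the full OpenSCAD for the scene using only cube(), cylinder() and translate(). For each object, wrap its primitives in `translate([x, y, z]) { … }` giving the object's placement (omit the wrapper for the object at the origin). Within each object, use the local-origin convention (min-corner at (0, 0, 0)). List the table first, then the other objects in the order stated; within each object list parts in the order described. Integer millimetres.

translate([0, 0, 712]) cube([1524, 719, 43]);
translate([39, 39, 0]) cube([62, 62, 712]);
translate([1423, 39, 0]) cube([62, 62, 712]);
translate([39, 618, 0]) cube([62, 62, 712]);
translate([1423, 618, 0]) cube([62, 62, 712]);
translate([488, 183, 755]) {
  cube([548, 353, 9]);
  translate([0, 0, 9]) cube([548, 9, 246]);
  translate([0, 344, 9]) cube([548, 9, 246]);
  translate([0, 9, 9]) cube([9, 335, 246]);
  translate([539, 9, 9]) cube([9, 335, 246]);
}
translate([493, 184, 1010]) {
  cube([538, 351, 22]);
  translate([0, 0, 22]) cube([538, 22, 83]);
  translate([0, 329, 22]) cube([538, 22, 83]);
  translate([0, 22, 22]) cube([22, 307, 83]);
  translate([516, 22, 22]) cube([22, 307, 83]);
}
translate([506, 188, 1115]) {
  cube([512, 343, 21]);
  translate([0, 0, 21]) cube([512, 21, 72]);
  translate([0, 322, 21]) cube([512, 21, 72]);
  translate([0, 21, 21]) cube([21, 301, 72]);
  translate([491, 21, 21]) cube([21, 301, 72]);
}
translate([510, 203, 1208]) {
  cube([504, 313, 23]);
  translate([0, 0, 23]) cube([504, 23, 186]);
  translate([0, 290, 23]) cube([504, 23, 186]);
  translate([0, 23, 23]) cube([23, 267, 186]);
  translate([481, 23, 23]) cube([23, 267, 186]);
}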